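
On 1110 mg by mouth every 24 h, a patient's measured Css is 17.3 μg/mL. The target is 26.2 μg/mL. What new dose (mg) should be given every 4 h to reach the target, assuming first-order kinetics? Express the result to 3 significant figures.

280 mg

With linear kinetics, Css is proportional to dose rate (D/τ) at fixed clearance.
D₂ = D₁ × (Css,target / Css,current) × (τ₂/τ₁) = 1110 × (26.2/17.3) × (4/24) = 280.2 mg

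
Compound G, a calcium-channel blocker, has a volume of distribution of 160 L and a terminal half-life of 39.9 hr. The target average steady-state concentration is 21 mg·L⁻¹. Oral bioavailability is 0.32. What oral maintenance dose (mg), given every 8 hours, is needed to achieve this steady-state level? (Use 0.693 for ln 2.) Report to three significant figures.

1460 mg

CL = ln 2 · Vd / t½ = 0.693 × 160.0 / 39.9 = 2.779 L/h
D = CL × Css × τ / F = 2.779 × 21 × 8 / 0.32 = 1459 mg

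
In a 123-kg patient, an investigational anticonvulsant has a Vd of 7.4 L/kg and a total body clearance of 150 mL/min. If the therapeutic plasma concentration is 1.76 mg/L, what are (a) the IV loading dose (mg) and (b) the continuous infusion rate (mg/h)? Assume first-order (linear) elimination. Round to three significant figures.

Vd(total) = 123 kg × 7.4 L/kg = 910.2 L
Loading: fill Vd to C_target → 910.2 L × 1.76 mg/L = 1602 mg
CL = 150 mL/min = 150 × 0.06 = 9.000 L/h
Infusion rate = 9.000 L/h × 1.76 mg/L = 15.84 mg/h

(a) 1600 mg; (b) 15.8 mg/h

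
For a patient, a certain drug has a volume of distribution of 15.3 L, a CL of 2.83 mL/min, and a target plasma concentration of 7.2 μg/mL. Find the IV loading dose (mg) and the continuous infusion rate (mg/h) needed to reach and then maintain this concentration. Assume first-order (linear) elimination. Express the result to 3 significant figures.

LD = Vd · C_target = 15.30 × 7.2 = 110.2 mg
CL = 2.83 mL/min × 60/1000 = 0.1698 L/h
Infusion rate = 0.1698 L/h × 7.2 mg/L = 1.223 mg/h

(a) 110 mg; (b) 1.22 mg/h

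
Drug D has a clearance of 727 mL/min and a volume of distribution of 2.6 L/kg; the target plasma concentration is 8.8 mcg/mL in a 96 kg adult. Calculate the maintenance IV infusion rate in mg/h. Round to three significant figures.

Convert clearance: 727 mL/min × 60 min/h ÷ 1000 mL/L = 43.62 L/h
At steady state, infusion rate equals elimination rate: rate in = CL × Css.
Rate = CL × Css = 43.62 × 8.8 = 383.9 mg/h

384 mg/h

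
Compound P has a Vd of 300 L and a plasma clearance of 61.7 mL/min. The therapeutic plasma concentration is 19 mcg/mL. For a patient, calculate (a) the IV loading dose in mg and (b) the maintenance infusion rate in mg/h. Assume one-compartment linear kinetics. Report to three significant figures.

(a) 5700 mg; (b) 70.3 mg/h

Loading dose = Vd × C = 300.0 × 19 = 5700 mg
Convert clearance: 61.7 mL/min × 60 min/h ÷ 1000 mL/L = 3.702 L/h
Maintenance infusion rate = CL × Css = 3.702 × 19 = 70.34 mg/h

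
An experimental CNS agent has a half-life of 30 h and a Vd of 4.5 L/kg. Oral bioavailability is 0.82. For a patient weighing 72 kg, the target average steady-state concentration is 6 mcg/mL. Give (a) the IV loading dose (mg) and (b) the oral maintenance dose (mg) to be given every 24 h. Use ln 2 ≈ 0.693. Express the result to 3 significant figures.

(a) 1940 mg; (b) 1310 mg

Vd = 4.5 L/kg × 72 kg = 324.0 L
LD = Vd × C = 324.0 × 6 = 1944 mg
CL = 0.693 × Vd / t½ = 0.693 × 324.0 / 30 = 7.484 L/h
D = CL × Css × τ / F = 7.484 × 6 × 24 / 0.82 = 1314 mg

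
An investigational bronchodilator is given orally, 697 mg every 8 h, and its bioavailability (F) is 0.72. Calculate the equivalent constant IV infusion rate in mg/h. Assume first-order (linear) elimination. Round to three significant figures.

62.7 mg/h

Equivalent systemic input: infusion rate = F·D/τ.
Rate = 0.72 × 697 / 8 = 62.73 mg/h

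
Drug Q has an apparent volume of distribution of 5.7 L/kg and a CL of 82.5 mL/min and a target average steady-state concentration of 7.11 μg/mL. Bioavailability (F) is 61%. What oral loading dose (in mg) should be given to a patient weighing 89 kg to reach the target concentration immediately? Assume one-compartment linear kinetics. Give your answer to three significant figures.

5910 mg

Total Vd = 5.7 × 89 = 507.3 L
LD = Vd × C / F = 507.3 × 7.110 / 0.61 = 5913 mg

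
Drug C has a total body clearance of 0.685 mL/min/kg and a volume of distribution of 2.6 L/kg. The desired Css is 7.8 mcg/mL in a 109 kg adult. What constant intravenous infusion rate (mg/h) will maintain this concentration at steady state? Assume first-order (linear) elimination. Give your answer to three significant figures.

CL = 0.685 mL/min/kg × 109 kg = 74.67 mL/min = 74.67 × 60/1000 = 4.480 L/h
Rate = CL × Css = 4.480 × 7.8 = 34.94 mg/h

34.9 mg/h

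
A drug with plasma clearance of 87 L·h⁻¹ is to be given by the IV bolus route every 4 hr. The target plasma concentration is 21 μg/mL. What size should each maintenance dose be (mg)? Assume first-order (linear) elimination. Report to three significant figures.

7310 mg

At steady state, dose per interval replaces the amount cleared in that interval: D/τ = CL·Css.
D = CL × Css × τ = 87.00 × 21 × 4 = 7308 mg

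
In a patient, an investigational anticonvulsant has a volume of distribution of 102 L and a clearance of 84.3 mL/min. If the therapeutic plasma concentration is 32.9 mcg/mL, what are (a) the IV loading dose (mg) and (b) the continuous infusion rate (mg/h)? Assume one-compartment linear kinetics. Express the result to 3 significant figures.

(a) 3360 mg; (b) 166 mg/h

LD = Vd · C_target = 102.0 × 32.9 = 3356 mg
CL = 84.3 mL/min = 84.3 × 0.06 = 5.058 L/h
Infusion rate = 5.058 L/h × 32.9 mg/L = 166.4 mg/h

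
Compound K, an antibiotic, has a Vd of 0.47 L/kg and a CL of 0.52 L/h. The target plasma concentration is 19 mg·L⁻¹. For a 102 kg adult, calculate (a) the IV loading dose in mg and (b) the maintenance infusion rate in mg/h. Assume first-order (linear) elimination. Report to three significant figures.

Total Vd = 0.47 × 102 = 47.94 L
Loading: fill Vd to C_target → 47.94 L × 19 mg/L = 910.9 mg
Maintenance: replace elimination → rate = CL × Css = 0.5200 × 19 = 9.880 mg/h

(a) 911 mg; (b) 9.88 mg/h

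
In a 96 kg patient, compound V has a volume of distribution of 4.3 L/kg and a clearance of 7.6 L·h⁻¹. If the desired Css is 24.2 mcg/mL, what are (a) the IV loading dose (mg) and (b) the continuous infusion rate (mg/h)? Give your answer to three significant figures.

Vd(total) = 96 kg × 4.3 L/kg = 412.8 L
LD = Vd · C_target = 412.8 × 24.2 = 9990 mg
Infusion rate = 7.600 L/h × 24.2 mg/L = 183.9 mg/h

(a) 9990 mg; (b) 184 mg/h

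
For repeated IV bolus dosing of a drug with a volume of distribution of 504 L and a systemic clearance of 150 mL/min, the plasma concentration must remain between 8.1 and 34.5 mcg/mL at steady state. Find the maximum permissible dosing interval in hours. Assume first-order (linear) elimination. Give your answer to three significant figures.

CL = 150 mL/min × 60/1000 = 9.000 L/h
k = CL / Vd = 9.000 / 504.0 = 0.01786 h⁻¹
Between IV bolus doses, concentration decays as C = C₀·e^(−kτ), so C_peak/C_trough = e^(kτ).
τ_max = ln(C_peak/C_trough) / k = ln(34.5/8.1) / 0.01786 = 1.449 / 0.01786 = 81.13 h

81.1 h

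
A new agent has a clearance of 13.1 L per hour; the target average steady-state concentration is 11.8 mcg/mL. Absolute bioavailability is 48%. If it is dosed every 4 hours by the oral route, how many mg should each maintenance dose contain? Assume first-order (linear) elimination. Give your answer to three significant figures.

1290 mg

D = CL × Css × τ / F = 13.10 × 11.8 × 4 / 0.48 = 1288 mg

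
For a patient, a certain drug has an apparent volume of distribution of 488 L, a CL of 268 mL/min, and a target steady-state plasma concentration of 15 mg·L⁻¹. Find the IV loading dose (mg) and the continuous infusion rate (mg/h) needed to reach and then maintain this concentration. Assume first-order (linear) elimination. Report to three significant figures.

LD = Vd · C_target = 488.0 × 15 = 7320 mg
CL = 268 mL/min × 60/1000 = 16.08 L/h
Maintenance infusion rate = CL × Css = 16.08 × 15 = 241.2 mg/h

(a) 7320 mg; (b) 241 mg/h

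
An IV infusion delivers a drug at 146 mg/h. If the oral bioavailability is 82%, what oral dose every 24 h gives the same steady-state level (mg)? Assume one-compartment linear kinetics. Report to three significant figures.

To maintain the same Css, the systemic dosing rate must be unchanged: F·D/τ = infusion rate.
D = rate × τ / F = 146 × 24 / 0.82 = 4273 mg

4270 mg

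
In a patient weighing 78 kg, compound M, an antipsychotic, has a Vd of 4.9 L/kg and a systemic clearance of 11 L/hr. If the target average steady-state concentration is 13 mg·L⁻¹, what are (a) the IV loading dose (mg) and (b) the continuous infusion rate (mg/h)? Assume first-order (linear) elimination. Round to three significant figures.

Vd(total) = 78 kg × 4.9 L/kg = 382.2 L
Loading: fill Vd to C_target → 382.2 L × 13 mg/L = 4969 mg
Maintenance: replace elimination → rate = CL × Css = 11.00 × 13 = 143.0 mg/h

(a) 4970 mg; (b) 143 mg/h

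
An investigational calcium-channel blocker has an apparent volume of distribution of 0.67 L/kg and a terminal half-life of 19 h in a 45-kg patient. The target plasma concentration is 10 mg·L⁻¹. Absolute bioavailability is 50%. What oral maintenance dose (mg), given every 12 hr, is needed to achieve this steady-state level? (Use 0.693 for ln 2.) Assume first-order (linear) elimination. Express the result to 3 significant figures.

Vd = 0.67 L/kg × 45 kg = 30.15 L
CL = ln 2 · Vd / t½ = 0.693 × 30.15 / 19 = 1.100 L/h
D = CL × Css × τ / F = 1.100 × 10 × 12 / 0.5 = 264.0 mg

264 mg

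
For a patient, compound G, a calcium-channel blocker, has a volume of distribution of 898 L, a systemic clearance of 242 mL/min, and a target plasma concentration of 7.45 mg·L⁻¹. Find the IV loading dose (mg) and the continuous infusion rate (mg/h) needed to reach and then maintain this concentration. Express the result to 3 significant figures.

(a) 6690 mg; (b) 108 mg/h

Loading: fill Vd to C_target → 898.0 L × 7.45 mg/L = 6690 mg
CL = 242 mL/min = 242 × 0.06 = 14.52 L/h
Maintenance: replace elimination → rate = CL × Css = 14.52 × 7.45 = 108.2 mg/h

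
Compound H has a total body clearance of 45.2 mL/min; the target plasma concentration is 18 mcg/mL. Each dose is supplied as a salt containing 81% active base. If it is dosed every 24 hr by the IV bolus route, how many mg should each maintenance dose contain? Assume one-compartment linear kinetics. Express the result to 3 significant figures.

CL = 45.2 mL/min × 60/1000 = 2.712 L/h
D = CL × Css × τ / S = 2.712 × 18 × 24 / 0.81 = 1446 mg

1450 mg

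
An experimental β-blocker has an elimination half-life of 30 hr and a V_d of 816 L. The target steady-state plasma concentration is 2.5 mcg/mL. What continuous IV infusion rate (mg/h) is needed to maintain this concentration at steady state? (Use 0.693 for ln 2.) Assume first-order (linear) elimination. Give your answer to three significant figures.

CL = 0.693 × Vd / t½ = 0.693 × 816.0 / 30 = 18.85 L/h
Infusion rate = CL × Css = 18.85 × 2.5 = 47.13 mg/h

47.1 mg/h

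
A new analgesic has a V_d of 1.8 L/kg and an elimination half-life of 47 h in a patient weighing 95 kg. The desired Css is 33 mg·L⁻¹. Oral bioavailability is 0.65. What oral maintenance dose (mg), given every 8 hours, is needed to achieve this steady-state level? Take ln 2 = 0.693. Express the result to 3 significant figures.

1020 mg

Total Vd = 1.8 × 95 = 171.0 L
CL = ln 2 · Vd / t½ = 0.693 × 171.0 / 47 = 2.521 L/h
D = CL × Css × τ / F = 2.521 × 33 × 8 / 0.65 = 1024 mg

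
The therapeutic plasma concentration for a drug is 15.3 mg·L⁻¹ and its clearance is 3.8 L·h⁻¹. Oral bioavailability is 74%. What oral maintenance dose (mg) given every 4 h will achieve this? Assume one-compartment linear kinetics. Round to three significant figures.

314 mg

D = CL × Css × τ / F = 3.800 × 15.3 × 4 / 0.74 = 314.3 mg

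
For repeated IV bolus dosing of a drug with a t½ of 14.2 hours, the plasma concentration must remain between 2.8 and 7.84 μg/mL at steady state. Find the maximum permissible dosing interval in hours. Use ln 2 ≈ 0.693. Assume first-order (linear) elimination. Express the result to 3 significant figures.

k = 0.693 / t½ = 0.693 / 14.2 = 0.04880 h⁻¹
Between IV bolus doses, concentration decays as C = C₀·e^(−kτ), so C_peak/C_trough = e^(kτ).
τ_max = ln(C_peak/C_trough) / k = ln(7.84/2.8) / 0.04880 = 1.030 / 0.04880 = 21.11 h

21.1 h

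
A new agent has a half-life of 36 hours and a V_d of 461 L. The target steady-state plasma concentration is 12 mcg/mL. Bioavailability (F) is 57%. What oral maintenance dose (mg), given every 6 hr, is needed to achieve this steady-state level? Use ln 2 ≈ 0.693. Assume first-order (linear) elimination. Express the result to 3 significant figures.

k = 0.693/36 = 0.01925 h⁻¹, so CL = k·Vd = 0.01925 × 461.0 = 8.874 L/h
D = CL × Css × τ / F = 8.874 × 12 × 6 / 0.57 = 1121 mg

1120 mg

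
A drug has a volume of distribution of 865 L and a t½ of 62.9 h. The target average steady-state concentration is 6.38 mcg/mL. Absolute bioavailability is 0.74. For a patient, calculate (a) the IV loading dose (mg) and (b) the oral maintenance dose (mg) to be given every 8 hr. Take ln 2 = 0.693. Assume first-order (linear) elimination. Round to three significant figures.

LD = Vd × C = 865.0 × 6.38 = 5519 mg
CL = 0.693 × Vd / t½ = 0.693 × 865.0 / 62.9 = 9.530 L/h
D = CL × Css × τ / F = 9.530 × 6.38 × 8 / 0.74 = 657.3 mg

(a) 5520 mg; (b) 657 mg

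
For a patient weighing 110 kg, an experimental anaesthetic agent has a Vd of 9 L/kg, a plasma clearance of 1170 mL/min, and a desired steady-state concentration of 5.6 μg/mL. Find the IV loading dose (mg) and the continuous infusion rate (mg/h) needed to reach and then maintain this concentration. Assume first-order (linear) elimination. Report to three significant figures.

(a) 5540 mg; (b) 393 mg/h

Vd = 9 L/kg × 110 kg = 990.0 L
Loading dose = Vd × C = 990.0 × 5.6 = 5544 mg
CL = 1170 mL/min = 1170 × 0.06 = 70.20 L/h
Maintenance: replace elimination → rate = CL × Css = 70.20 × 5.6 = 393.1 mg/h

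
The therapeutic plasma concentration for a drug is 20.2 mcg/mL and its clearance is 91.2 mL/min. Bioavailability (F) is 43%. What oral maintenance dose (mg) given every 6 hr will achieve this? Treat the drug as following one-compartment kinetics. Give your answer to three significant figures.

Convert clearance: 91.2 mL/min × 60 min/h ÷ 1000 mL/L = 5.472 L/h
At steady state, dose per interval replaces the amount cleared in that interval: F·D/τ = CL·Css.
D = CL × Css × τ / F = 5.472 × 20.2 × 6 / 0.43 = 1542 mg

1540 mg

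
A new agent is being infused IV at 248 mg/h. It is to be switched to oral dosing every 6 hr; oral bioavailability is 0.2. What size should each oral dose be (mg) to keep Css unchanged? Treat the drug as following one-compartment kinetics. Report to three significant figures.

To maintain the same Css, the systemic dosing rate must be unchanged: F·D/τ = infusion rate.
D = rate × τ / F = 248 × 6 / 0.2 = 7440 mg

7440 mg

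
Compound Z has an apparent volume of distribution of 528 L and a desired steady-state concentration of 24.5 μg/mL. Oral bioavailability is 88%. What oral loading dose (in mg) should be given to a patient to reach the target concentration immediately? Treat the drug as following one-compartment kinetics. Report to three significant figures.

LD = Vd × C / F = 528.0 × 24.50 / 0.88 = 14700 mg

14700 mg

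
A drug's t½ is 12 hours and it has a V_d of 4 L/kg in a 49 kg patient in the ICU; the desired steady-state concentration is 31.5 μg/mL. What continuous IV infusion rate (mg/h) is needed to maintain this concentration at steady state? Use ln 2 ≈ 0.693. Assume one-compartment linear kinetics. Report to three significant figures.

Vd(total) = 49 kg × 4 L/kg = 196.0 L
k = 0.693/12 = 0.05775 h⁻¹, so CL = k·Vd = 0.05775 × 196.0 = 11.32 L/h
Infusion rate = CL × Css = 11.32 × 31.5 = 356.6 mg/h

357 mg/h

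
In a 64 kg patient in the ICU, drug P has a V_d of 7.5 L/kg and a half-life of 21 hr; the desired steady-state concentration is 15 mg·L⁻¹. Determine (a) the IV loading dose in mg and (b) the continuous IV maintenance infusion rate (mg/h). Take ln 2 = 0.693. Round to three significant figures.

Total Vd = 7.5 × 64 = 480.0 L
LD = Vd × C = 480.0 × 15 = 7200 mg
CL = 0.693 × Vd / t½ = 0.693 × 480.0 / 21 = 15.84 L/h
Infusion rate = CL × Css = 15.84 × 15 = 237.6 mg/h

(a) 7200 mg; (b) 238 mg/h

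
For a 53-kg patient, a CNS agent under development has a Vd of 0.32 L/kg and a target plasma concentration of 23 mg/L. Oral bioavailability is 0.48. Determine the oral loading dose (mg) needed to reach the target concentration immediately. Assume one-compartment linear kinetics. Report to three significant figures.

813 mg

Vd(total) = 53 kg × 0.32 L/kg = 16.96 L
The loading dose fills Vd to the target concentration.
LD = Vd × C / F = 16.96 × 23.00 / 0.48 = 812.7 mg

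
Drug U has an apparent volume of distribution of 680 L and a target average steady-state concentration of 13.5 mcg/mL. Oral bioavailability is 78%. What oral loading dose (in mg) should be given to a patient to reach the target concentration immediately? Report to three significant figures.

The loading dose fills Vd to the target concentration.
LD = Vd × C / F = 680.0 × 13.50 / 0.78 = 11770 mg

11800 mg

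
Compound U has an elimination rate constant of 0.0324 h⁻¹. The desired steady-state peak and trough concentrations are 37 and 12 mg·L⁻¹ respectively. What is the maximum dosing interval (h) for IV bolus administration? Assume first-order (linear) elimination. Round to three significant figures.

Between IV bolus doses, concentration decays as C = C₀·e^(−kτ), so C_peak/C_trough = e^(kτ).
τ_max = ln(C_peak/C_trough) / k = ln(37/12) / 0.03240 = 1.126 / 0.03240 = 34.75 h

34.8 h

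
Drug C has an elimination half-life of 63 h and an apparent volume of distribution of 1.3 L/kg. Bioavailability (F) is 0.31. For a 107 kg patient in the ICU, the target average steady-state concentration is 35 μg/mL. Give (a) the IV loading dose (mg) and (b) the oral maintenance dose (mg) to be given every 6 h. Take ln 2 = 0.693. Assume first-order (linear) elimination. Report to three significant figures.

(a) 4870 mg; (b) 1040 mg

Total Vd = 1.3 × 107 = 139.1 L
LD = Vd × C = 139.1 × 35 = 4869 mg
CL = 0.693 × Vd / t½ = 0.693 × 139.1 / 63 = 1.530 L/h
D = CL × Css × τ / F = 1.530 × 35 × 6 / 0.31 = 1036 mg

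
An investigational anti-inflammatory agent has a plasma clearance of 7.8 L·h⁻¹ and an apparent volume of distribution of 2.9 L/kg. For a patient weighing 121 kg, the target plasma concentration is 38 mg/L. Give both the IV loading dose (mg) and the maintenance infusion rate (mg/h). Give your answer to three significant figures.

(a) 13300 mg; (b) 296 mg/h

Total Vd = 2.9 × 121 = 350.9 L
Loading: fill Vd to C_target → 350.9 L × 38 mg/L = 13330 mg
Maintenance: replace elimination → rate = CL × Css = 7.800 × 38 = 296.4 mg/h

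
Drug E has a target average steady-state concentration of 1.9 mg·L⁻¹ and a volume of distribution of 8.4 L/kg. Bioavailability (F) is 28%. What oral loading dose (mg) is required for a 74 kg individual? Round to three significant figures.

Vd(total) = 74 kg × 8.4 L/kg = 621.6 L
LD = Vd × C / F = 621.6 × 1.900 / 0.28 = 4218 mg

4220 mg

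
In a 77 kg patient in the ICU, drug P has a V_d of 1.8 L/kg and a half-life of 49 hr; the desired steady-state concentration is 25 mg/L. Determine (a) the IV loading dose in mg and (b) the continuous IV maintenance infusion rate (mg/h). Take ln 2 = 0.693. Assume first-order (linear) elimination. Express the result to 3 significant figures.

(a) 3470 mg; (b) 49.0 mg/h

Vd(total) = 77 kg × 1.8 L/kg = 138.6 L
LD = Vd × C = 138.6 × 25 = 3465 mg
CL = 0.693 × Vd / t½ = 0.693 × 138.6 / 49 = 1.960 L/h
Infusion rate = CL × Css = 1.960 × 25 = 49.00 mg/h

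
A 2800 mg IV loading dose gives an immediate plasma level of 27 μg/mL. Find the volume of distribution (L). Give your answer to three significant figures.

104 L

Immediately after an IV bolus, C₀ = Dose / Vd, so Vd = Dose / C₀.
Vd = 2800 / 27 = 103.7 L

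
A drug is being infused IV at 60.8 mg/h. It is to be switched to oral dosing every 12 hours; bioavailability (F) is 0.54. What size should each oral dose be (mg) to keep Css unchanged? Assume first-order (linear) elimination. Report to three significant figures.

1350 mg

To maintain the same Css, the systemic dosing rate must be unchanged: F·D/τ = infusion rate.
D = rate × τ / F = 60.8 × 12 / 0.54 = 1351 mg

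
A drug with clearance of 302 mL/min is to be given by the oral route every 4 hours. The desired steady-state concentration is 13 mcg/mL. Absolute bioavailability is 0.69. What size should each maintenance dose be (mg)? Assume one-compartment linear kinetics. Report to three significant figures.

CL = 302 mL/min = 302 × 0.06 = 18.12 L/h
At steady state, dose per interval replaces the amount cleared in that interval: F·D/τ = CL·Css.
D = CL × Css × τ / F = 18.12 × 13 × 4 / 0.69 = 1366 mg

1370 mg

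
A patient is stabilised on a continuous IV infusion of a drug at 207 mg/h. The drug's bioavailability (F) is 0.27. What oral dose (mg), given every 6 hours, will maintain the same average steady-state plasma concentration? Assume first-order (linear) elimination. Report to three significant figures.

4600 mg

To maintain the same Css, the systemic dosing rate must be unchanged: F·D/τ = infusion rate.
D = rate × τ / F = 207 × 6 / 0.27 = 4600 mg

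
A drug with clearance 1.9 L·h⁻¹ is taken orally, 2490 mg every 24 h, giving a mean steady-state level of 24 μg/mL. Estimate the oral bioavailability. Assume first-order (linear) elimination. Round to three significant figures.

0.440

F·D/τ = CL·Css at steady state → F = CL·Css·τ / D.
F = 1.9 × 24 × 24 / 2490 = 0.440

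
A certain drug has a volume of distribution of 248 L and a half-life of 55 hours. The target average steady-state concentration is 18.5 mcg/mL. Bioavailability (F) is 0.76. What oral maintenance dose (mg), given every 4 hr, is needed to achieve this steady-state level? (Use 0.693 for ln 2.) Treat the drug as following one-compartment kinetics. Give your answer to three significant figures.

304 mg

CL = 0.693 × Vd / t½ = 0.693 × 248.0 / 55 = 3.125 L/h
D = CL × Css × τ / F = 3.125 × 18.5 × 4 / 0.76 = 304.3 mg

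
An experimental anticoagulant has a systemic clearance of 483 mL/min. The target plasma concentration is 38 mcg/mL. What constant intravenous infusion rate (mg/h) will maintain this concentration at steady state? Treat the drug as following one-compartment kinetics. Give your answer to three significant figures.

1100 mg/h

CL = 483 mL/min × 60/1000 = 28.98 L/h
At steady state, infusion rate equals elimination rate: rate in = CL × Css.
Rate = CL × Css = 28.98 × 38 = 1101 mg/h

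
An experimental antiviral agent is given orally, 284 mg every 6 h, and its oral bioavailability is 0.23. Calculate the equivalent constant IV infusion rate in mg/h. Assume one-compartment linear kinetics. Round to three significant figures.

Equivalent systemic input: infusion rate = F·D/τ.
Rate = 0.23 × 284 / 6 = 10.89 mg/h

10.9 mg/h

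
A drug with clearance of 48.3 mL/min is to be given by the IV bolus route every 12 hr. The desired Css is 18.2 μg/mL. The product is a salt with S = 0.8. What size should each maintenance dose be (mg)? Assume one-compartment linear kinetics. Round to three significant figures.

791 mg

CL = 48.3 mL/min = 48.3 × 0.06 = 2.898 L/h
D = CL × Css × τ / S = 2.898 × 18.2 × 12 / 0.8 = 791.2 mg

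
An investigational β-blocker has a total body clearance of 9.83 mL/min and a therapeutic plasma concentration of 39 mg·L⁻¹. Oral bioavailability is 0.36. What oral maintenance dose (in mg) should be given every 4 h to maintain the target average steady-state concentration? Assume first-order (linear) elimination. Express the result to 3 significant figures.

256 mg

CL = 9.83 mL/min = 9.83 × 0.06 = 0.5898 L/h
D = CL × Css × τ / F = 0.5898 × 39 × 4 / 0.36 = 255.6 mg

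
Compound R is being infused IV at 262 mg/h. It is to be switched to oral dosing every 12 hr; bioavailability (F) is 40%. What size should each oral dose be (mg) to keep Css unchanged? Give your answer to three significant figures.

7860 mg

To maintain the same Css, the systemic dosing rate must be unchanged: F·D/τ = infusion rate.
D = rate × τ / F = 262 × 12 / 0.4 = 7860 mg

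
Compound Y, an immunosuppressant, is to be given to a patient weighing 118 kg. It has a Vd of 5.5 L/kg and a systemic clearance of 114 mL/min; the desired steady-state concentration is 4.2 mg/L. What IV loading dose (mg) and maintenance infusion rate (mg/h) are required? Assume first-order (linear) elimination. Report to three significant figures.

Vd = 5.5 L/kg × 118 kg = 649.0 L
Loading: fill Vd to C_target → 649.0 L × 4.2 mg/L = 2726 mg
CL = 114 mL/min × 60/1000 = 6.840 L/h
Maintenance infusion rate = CL × Css = 6.840 × 4.2 = 28.73 mg/h

(a) 2730 mg; (b) 28.7 mg/h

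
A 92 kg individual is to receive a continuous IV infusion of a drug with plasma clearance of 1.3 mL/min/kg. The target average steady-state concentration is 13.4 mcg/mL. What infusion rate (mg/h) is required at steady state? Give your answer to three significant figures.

CL = 1.3 mL/min/kg × 92 kg = 119.6 mL/min = 119.6 × 60/1000 = 7.176 L/h
Rate = CL × Css = 7.176 × 13.4 = 96.16 mg/h

96.2 mg/h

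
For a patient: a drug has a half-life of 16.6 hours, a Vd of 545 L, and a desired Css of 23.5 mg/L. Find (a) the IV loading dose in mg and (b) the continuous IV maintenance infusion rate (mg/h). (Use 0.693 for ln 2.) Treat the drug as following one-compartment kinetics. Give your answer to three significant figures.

(a) 12800 mg; (b) 535 mg/h

LD = Vd × C = 545.0 × 23.5 = 12810 mg
CL = 0.693 × Vd / t½ = 0.693 × 545.0 / 16.6 = 22.75 L/h
Infusion rate = CL × Css = 22.75 × 23.5 = 534.6 mg/h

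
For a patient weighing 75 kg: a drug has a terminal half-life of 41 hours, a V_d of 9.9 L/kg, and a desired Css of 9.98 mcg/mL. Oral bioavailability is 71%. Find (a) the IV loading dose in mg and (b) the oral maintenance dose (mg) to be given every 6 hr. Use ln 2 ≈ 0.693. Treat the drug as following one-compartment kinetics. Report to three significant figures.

Vd(total) = 75 kg × 9.9 L/kg = 742.5 L
LD = Vd × C = 742.5 × 9.98 = 7410 mg
CL = 0.693 × Vd / t½ = 0.693 × 742.5 / 41 = 12.55 L/h
D = CL × Css × τ / F = 12.55 × 9.98 × 6 / 0.71 = 1058 mg

(a) 7410 mg; (b) 1060 mg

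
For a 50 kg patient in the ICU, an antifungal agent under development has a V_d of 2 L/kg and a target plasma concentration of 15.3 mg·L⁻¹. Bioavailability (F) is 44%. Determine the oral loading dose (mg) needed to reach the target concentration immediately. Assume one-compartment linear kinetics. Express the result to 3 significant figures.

3480 mg

Vd = 2 L/kg × 50 kg = 100.0 L
The loading dose fills Vd to the target concentration.
LD = Vd × C / F = 100.0 × 15.30 / 0.44 = 3477 mg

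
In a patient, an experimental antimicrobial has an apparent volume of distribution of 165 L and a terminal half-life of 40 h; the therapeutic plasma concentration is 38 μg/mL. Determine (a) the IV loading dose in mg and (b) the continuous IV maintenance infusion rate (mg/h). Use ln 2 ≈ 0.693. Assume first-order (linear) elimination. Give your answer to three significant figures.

LD = Vd × C = 165.0 × 38 = 6270 mg
CL = 0.693 × Vd / t½ = 0.693 × 165.0 / 40 = 2.859 L/h
Infusion rate = CL × Css = 2.859 × 38 = 108.6 mg/h

(a) 6270 mg; (b) 109 mg/h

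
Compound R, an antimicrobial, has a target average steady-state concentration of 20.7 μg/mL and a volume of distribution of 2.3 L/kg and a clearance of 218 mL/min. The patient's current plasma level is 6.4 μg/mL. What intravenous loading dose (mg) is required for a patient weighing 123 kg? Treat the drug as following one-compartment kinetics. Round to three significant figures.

4050 mg

Vd = 2.3 L/kg × 123 kg = 282.9 L
The loading dose fills Vd to the target concentration.
Concentration deficit ΔC = 20.7 − 6.4 = 14.30 mg/L
LD = Vd × ΔC = 282.9 × 14.30 = 4045 mg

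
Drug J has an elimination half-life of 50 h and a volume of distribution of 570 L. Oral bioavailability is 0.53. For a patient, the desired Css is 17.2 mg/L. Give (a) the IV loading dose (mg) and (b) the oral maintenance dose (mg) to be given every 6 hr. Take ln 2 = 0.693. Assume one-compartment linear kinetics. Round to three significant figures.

(a) 9800 mg; (b) 1540 mg

LD = Vd × C = 570.0 × 17.2 = 9804 mg
CL = 0.693 × Vd / t½ = 0.693 × 570.0 / 50 = 7.900 L/h
D = CL × Css × τ / F = 7.900 × 17.2 × 6 / 0.53 = 1538 mg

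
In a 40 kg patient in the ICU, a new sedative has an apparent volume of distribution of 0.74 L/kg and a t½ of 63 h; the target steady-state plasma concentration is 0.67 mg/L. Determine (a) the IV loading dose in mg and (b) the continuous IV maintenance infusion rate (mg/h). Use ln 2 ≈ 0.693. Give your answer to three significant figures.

Vd = 0.74 L/kg × 40 kg = 29.60 L
LD = Vd × C = 29.60 × 0.67 = 19.83 mg
CL = 0.693 × Vd / t½ = 0.693 × 29.60 / 63 = 0.3256 L/h
Infusion rate = CL × Css = 0.3256 × 0.67 = 0.2182 mg/h

(a) 19.8 mg; (b) 0.218 mg/h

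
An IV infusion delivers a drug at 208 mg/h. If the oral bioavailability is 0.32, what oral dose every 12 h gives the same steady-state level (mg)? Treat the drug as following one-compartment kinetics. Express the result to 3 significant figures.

7800 mg

To maintain the same Css, the systemic dosing rate must be unchanged: F·D/τ = infusion rate.
D = rate × τ / F = 208 × 12 / 0.32 = 7800 mg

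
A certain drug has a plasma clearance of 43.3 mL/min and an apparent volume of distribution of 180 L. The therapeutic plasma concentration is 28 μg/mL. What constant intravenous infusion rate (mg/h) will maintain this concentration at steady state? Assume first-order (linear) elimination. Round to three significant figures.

CL = 43.3 mL/min = 43.3 × 0.06 = 2.598 L/h
R₀ = 2.598 × 28 = 72.74 mg/h

72.7 mg/h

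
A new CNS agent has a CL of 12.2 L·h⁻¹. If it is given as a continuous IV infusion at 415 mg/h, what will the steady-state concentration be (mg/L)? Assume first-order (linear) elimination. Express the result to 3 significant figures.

34.0 mg/L

Css = rate / CL = 415 / 12.20 = 34.02 mg/L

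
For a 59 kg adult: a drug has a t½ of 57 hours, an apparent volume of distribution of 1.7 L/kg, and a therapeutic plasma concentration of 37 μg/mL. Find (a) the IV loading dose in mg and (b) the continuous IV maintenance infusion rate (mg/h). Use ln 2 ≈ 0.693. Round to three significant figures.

(a) 3710 mg; (b) 45.1 mg/h

Vd = 1.7 L/kg × 59 kg = 100.3 L
LD = Vd × C = 100.3 × 37 = 3711 mg
CL = 0.693 × Vd / t½ = 0.693 × 100.3 / 57 = 1.219 L/h
Infusion rate = CL × Css = 1.219 × 37 = 45.10 mg/h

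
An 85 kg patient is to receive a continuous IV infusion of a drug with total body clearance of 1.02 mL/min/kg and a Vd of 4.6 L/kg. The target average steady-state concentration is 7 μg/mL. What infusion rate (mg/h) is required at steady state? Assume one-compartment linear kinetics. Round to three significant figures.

CL = 1.02 mL/min/kg × 85 kg = 86.70 mL/min = 86.70 × 60/1000 = 5.202 L/h
Infusion rate = CL · Css = 5.202 L/h × 7 mg/L = 36.41 mg/h

36.4 mg/h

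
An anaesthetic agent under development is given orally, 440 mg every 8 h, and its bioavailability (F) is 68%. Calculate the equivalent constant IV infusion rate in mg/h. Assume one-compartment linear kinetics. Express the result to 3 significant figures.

Equivalent systemic input: infusion rate = F·D/τ.
Rate = 0.68 × 440 / 8 = 37.40 mg/h

37.4 mg/h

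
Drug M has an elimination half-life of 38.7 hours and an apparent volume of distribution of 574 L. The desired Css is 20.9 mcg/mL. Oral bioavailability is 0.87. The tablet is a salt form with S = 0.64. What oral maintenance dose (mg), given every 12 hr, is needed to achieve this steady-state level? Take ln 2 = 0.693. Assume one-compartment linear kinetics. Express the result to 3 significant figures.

4630 mg

CL = 0.693 × Vd / t½ = 0.693 × 574.0 / 38.7 = 10.28 L/h
D = CL × Css × τ / F / S = 10.28 × 20.9 × 12 / 0.87 / 0.64 = 4630 mg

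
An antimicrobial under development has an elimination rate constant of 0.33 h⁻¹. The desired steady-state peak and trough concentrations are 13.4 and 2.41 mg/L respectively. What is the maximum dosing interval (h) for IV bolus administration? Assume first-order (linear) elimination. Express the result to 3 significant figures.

5.20 h

Between IV bolus doses, concentration decays as C = C₀·e^(−kτ), so C_peak/C_trough = e^(kτ).
τ_max = ln(C_peak/C_trough) / k = ln(13.4/2.41) / 0.3300 = 1.716 / 0.3300 = 5.200 h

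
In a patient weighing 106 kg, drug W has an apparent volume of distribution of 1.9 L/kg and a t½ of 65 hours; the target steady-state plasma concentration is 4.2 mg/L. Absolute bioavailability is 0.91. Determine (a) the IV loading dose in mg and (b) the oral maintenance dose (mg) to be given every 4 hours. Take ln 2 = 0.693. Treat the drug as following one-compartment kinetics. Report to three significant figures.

(a) 846 mg; (b) 39.6 mg

Vd(total) = 106 kg × 1.9 L/kg = 201.4 L
LD = Vd × C = 201.4 × 4.2 = 845.9 mg
CL = 0.693 × Vd / t½ = 0.693 × 201.4 / 65 = 2.147 L/h
D = CL × Css × τ / F = 2.147 × 4.2 × 4 / 0.91 = 39.64 mg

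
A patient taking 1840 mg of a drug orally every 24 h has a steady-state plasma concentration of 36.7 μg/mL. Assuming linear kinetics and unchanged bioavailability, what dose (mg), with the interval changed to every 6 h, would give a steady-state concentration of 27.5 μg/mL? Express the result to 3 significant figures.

345 mg

With linear kinetics, Css is proportional to dose rate (D/τ) at fixed clearance.
D₂ = D₁ × (Css,target / Css,current) × (τ₂/τ₁) = 1840 × (27.5/36.7) × (6/24) = 344.7 mg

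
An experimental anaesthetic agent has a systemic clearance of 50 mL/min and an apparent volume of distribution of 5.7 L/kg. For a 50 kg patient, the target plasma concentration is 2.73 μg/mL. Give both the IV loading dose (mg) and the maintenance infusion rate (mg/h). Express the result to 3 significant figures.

(a) 778 mg; (b) 8.19 mg/h

Vd = 5.7 L/kg × 50 kg = 285.0 L
Loading: fill Vd to C_target → 285.0 L × 2.73 mg/L = 778.1 mg
CL = 50 mL/min = 50 × 0.06 = 3.000 L/h
Maintenance: replace elimination → rate = CL × Css = 3.000 × 2.73 = 8.190 mg/h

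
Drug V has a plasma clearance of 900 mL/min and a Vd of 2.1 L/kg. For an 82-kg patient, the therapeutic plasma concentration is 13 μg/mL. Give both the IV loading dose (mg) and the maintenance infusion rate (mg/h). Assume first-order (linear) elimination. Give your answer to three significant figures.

(a) 2240 mg; (b) 702 mg/h

Vd(total) = 82 kg × 2.1 L/kg = 172.2 L
Loading dose = Vd × C = 172.2 × 13 = 2239 mg
CL = 900 mL/min × 60/1000 = 54.00 L/h
Infusion rate = 54.00 L/h × 13 mg/L = 702.0 mg/h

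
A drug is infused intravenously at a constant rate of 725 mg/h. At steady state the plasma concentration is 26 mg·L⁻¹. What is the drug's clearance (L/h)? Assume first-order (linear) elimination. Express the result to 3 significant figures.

At steady state, infusion rate = CL × Css, so CL = rate / Css.
CL = 725 / 26 = 27.88 L/h

27.9 L/h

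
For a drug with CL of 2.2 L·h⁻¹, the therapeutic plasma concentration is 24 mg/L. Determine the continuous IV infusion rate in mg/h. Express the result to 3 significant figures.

52.8 mg/h

At steady state, infusion rate equals elimination rate: rate in = CL × Css.
R₀ = 2.200 × 24 = 52.80 mg/h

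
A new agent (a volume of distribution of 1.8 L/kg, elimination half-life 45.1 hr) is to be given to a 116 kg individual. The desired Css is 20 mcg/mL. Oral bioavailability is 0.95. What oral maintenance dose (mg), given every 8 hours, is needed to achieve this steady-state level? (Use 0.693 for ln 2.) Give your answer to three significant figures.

540 mg

Vd(total) = 116 kg × 1.8 L/kg = 208.8 L
CL = ln 2 · Vd / t½ = 0.693 × 208.8 / 45.1 = 3.208 L/h
D = CL × Css × τ / F = 3.208 × 20 × 8 / 0.95 = 540.3 mg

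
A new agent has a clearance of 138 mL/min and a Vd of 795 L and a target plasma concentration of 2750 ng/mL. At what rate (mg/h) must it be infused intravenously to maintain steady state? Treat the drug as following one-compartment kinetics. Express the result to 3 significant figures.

22.8 mg/h

Convert clearance: 138 mL/min × 60 min/h ÷ 1000 mL/L = 8.280 L/h
C = 2750 ng/mL = 2.750 mg/L
Maintenance depends on clearance, not Vd — rate in must match rate out.
Rate = CL × Css = 8.280 × 2.75 = 22.77 mg/h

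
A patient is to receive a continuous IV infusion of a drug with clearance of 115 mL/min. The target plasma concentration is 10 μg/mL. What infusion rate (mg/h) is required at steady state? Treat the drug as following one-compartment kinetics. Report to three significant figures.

Convert clearance: 115 mL/min × 60 min/h ÷ 1000 mL/L = 6.900 L/h
Rate = CL × Css = 6.900 × 10 = 69.00 mg/h

69.0 mg/h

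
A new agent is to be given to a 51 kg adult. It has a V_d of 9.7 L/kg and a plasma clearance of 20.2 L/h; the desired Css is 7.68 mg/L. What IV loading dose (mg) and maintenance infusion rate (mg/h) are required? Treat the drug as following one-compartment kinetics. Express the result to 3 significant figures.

(a) 3800 mg; (b) 155 mg/h

Vd(total) = 51 kg × 9.7 L/kg = 494.7 L
LD = Vd · C_target = 494.7 × 7.68 = 3799 mg
Maintenance infusion rate = CL × Css = 20.20 × 7.68 = 155.1 mg/h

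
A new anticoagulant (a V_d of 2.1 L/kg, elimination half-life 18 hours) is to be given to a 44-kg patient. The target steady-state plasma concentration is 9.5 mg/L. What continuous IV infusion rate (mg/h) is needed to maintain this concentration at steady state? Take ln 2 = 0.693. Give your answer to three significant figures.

Vd(total) = 44 kg × 2.1 L/kg = 92.40 L
CL = ln 2 · Vd / t½ = 0.693 × 92.40 / 18 = 3.557 L/h
Infusion rate = CL × Css = 3.557 × 9.5 = 33.79 mg/h

33.8 mg/h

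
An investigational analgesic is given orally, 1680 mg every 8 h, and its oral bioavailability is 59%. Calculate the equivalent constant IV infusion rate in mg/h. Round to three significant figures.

Equivalent systemic input: infusion rate = F·D/τ.
Rate = 0.59 × 1680 / 8 = 123.9 mg/h

124 mg/h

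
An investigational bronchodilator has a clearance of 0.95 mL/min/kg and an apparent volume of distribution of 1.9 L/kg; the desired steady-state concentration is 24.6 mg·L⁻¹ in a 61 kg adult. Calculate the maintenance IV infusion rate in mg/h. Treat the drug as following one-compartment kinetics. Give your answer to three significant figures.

85.5 mg/h

CL = 0.95 mL/min/kg × 61 kg = 57.95 mL/min = 57.95 × 60/1000 = 3.477 L/h
Maintenance depends on clearance, not Vd — rate in must match rate out.
Infusion rate = CL · Css = 3.477 L/h × 24.6 mg/L = 85.53 mg/h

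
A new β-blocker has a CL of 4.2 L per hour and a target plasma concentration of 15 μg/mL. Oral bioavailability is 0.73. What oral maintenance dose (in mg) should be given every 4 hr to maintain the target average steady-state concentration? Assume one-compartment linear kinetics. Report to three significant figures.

345 mg

D = CL × Css × τ / F = 4.200 × 15 × 4 / 0.73 = 345.2 mg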